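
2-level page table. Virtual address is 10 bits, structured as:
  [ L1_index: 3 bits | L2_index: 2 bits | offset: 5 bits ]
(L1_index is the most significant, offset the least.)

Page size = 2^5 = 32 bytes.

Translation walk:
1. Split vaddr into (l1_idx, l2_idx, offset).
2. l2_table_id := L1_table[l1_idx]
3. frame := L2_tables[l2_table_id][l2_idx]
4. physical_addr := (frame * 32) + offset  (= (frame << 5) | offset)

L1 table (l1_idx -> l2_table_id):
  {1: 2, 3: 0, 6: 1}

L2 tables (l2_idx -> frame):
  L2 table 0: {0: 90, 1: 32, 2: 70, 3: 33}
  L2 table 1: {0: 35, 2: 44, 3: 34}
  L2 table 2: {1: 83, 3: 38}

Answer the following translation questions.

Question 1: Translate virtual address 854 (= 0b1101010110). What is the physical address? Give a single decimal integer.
Answer: 1430

Derivation:
vaddr = 854 = 0b1101010110
Split: l1_idx=6, l2_idx=2, offset=22
L1[6] = 1
L2[1][2] = 44
paddr = 44 * 32 + 22 = 1430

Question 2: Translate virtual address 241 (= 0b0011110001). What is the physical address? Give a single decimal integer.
vaddr = 241 = 0b0011110001
Split: l1_idx=1, l2_idx=3, offset=17
L1[1] = 2
L2[2][3] = 38
paddr = 38 * 32 + 17 = 1233

Answer: 1233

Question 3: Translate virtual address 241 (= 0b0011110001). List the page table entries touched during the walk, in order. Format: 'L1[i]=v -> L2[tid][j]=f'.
Answer: L1[1]=2 -> L2[2][3]=38

Derivation:
vaddr = 241 = 0b0011110001
Split: l1_idx=1, l2_idx=3, offset=17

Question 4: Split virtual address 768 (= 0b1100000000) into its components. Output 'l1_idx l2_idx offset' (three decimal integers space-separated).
Answer: 6 0 0

Derivation:
vaddr = 768 = 0b1100000000
  top 3 bits -> l1_idx = 6
  next 2 bits -> l2_idx = 0
  bottom 5 bits -> offset = 0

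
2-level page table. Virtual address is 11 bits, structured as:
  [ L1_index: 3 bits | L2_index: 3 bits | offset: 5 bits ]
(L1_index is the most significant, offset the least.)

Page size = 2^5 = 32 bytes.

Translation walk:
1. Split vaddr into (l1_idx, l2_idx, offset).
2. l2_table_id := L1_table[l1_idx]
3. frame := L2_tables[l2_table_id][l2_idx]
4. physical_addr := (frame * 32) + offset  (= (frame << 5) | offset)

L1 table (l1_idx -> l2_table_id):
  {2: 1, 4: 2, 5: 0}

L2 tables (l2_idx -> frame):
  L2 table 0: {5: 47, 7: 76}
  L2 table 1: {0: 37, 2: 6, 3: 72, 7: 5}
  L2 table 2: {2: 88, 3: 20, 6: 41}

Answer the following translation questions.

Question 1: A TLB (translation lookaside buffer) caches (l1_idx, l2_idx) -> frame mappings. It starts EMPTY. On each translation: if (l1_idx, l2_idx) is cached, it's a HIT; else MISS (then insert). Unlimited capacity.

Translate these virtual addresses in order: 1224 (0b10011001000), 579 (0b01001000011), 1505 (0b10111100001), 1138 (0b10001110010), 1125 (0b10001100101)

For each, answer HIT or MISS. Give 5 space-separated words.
Answer: MISS MISS MISS MISS HIT

Derivation:
vaddr=1224: (4,6) not in TLB -> MISS, insert
vaddr=579: (2,2) not in TLB -> MISS, insert
vaddr=1505: (5,7) not in TLB -> MISS, insert
vaddr=1138: (4,3) not in TLB -> MISS, insert
vaddr=1125: (4,3) in TLB -> HIT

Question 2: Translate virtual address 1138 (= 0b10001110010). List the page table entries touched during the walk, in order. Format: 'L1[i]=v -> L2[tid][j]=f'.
Answer: L1[4]=2 -> L2[2][3]=20

Derivation:
vaddr = 1138 = 0b10001110010
Split: l1_idx=4, l2_idx=3, offset=18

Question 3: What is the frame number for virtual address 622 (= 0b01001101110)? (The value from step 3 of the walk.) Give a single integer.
Answer: 72

Derivation:
vaddr = 622: l1_idx=2, l2_idx=3
L1[2] = 1; L2[1][3] = 72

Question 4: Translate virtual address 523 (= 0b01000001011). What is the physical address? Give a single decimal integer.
Answer: 1195

Derivation:
vaddr = 523 = 0b01000001011
Split: l1_idx=2, l2_idx=0, offset=11
L1[2] = 1
L2[1][0] = 37
paddr = 37 * 32 + 11 = 1195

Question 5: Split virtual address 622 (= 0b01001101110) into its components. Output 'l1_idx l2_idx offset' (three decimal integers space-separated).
Answer: 2 3 14

Derivation:
vaddr = 622 = 0b01001101110
  top 3 bits -> l1_idx = 2
  next 3 bits -> l2_idx = 3
  bottom 5 bits -> offset = 14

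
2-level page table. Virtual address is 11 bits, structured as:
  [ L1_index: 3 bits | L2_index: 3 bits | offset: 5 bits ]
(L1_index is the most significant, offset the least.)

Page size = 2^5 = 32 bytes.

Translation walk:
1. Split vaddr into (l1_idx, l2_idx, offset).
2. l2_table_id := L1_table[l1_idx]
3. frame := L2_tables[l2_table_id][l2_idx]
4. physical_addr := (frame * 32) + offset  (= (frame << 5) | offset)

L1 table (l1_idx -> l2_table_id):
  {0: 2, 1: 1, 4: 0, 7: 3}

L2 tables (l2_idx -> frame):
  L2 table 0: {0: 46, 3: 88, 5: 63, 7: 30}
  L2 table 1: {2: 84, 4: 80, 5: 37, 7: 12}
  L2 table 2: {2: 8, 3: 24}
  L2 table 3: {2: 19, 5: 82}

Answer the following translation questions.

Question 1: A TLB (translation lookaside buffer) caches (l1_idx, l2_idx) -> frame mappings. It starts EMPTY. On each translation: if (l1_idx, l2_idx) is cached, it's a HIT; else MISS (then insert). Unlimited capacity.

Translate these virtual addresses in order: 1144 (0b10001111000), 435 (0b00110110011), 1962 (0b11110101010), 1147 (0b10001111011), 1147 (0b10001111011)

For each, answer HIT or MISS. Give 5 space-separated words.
vaddr=1144: (4,3) not in TLB -> MISS, insert
vaddr=435: (1,5) not in TLB -> MISS, insert
vaddr=1962: (7,5) not in TLB -> MISS, insert
vaddr=1147: (4,3) in TLB -> HIT
vaddr=1147: (4,3) in TLB -> HIT

Answer: MISS MISS MISS HIT HIT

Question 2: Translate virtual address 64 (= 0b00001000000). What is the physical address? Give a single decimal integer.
Answer: 256

Derivation:
vaddr = 64 = 0b00001000000
Split: l1_idx=0, l2_idx=2, offset=0
L1[0] = 2
L2[2][2] = 8
paddr = 8 * 32 + 0 = 256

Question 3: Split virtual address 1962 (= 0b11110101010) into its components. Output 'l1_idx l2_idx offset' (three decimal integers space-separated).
Answer: 7 5 10

Derivation:
vaddr = 1962 = 0b11110101010
  top 3 bits -> l1_idx = 7
  next 3 bits -> l2_idx = 5
  bottom 5 bits -> offset = 10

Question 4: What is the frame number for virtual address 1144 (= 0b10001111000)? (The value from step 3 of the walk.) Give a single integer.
Answer: 88

Derivation:
vaddr = 1144: l1_idx=4, l2_idx=3
L1[4] = 0; L2[0][3] = 88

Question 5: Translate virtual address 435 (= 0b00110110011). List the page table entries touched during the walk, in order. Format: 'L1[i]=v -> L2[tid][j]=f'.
Answer: L1[1]=1 -> L2[1][5]=37

Derivation:
vaddr = 435 = 0b00110110011
Split: l1_idx=1, l2_idx=5, offset=19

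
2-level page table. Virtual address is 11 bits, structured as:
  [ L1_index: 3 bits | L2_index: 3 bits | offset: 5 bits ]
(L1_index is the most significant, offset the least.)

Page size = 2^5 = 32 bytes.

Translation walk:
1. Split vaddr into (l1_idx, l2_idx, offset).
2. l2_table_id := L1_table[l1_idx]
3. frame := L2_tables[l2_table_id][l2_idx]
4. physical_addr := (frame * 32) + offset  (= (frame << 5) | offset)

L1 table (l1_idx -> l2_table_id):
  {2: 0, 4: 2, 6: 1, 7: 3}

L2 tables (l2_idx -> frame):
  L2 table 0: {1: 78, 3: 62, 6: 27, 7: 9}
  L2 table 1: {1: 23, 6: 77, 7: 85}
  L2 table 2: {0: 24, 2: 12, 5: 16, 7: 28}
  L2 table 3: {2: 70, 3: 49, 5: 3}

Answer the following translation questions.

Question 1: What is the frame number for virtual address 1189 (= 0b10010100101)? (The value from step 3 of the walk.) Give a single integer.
Answer: 16

Derivation:
vaddr = 1189: l1_idx=4, l2_idx=5
L1[4] = 2; L2[2][5] = 16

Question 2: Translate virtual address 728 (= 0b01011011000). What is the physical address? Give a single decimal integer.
vaddr = 728 = 0b01011011000
Split: l1_idx=2, l2_idx=6, offset=24
L1[2] = 0
L2[0][6] = 27
paddr = 27 * 32 + 24 = 888

Answer: 888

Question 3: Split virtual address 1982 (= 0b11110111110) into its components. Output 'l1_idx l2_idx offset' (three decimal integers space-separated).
vaddr = 1982 = 0b11110111110
  top 3 bits -> l1_idx = 7
  next 3 bits -> l2_idx = 5
  bottom 5 bits -> offset = 30

Answer: 7 5 30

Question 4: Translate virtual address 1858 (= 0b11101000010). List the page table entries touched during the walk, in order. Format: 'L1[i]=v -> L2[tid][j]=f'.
Answer: L1[7]=3 -> L2[3][2]=70

Derivation:
vaddr = 1858 = 0b11101000010
Split: l1_idx=7, l2_idx=2, offset=2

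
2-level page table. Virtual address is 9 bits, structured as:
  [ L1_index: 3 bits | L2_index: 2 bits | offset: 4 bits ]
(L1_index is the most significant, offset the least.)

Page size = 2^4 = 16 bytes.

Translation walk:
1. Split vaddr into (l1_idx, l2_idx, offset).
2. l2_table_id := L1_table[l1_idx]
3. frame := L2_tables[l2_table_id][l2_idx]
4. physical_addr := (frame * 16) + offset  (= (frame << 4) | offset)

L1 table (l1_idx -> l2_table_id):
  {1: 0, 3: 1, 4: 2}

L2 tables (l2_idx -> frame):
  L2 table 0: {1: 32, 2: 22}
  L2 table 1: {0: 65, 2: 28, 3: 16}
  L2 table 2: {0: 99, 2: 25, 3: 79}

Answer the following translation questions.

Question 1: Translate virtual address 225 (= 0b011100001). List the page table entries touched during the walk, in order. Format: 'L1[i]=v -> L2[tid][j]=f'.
Answer: L1[3]=1 -> L2[1][2]=28

Derivation:
vaddr = 225 = 0b011100001
Split: l1_idx=3, l2_idx=2, offset=1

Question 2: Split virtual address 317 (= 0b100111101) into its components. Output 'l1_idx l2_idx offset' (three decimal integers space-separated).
Answer: 4 3 13

Derivation:
vaddr = 317 = 0b100111101
  top 3 bits -> l1_idx = 4
  next 2 bits -> l2_idx = 3
  bottom 4 bits -> offset = 13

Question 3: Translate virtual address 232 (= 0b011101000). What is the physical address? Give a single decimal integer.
vaddr = 232 = 0b011101000
Split: l1_idx=3, l2_idx=2, offset=8
L1[3] = 1
L2[1][2] = 28
paddr = 28 * 16 + 8 = 456

Answer: 456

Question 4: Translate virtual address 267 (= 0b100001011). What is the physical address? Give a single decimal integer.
vaddr = 267 = 0b100001011
Split: l1_idx=4, l2_idx=0, offset=11
L1[4] = 2
L2[2][0] = 99
paddr = 99 * 16 + 11 = 1595

Answer: 1595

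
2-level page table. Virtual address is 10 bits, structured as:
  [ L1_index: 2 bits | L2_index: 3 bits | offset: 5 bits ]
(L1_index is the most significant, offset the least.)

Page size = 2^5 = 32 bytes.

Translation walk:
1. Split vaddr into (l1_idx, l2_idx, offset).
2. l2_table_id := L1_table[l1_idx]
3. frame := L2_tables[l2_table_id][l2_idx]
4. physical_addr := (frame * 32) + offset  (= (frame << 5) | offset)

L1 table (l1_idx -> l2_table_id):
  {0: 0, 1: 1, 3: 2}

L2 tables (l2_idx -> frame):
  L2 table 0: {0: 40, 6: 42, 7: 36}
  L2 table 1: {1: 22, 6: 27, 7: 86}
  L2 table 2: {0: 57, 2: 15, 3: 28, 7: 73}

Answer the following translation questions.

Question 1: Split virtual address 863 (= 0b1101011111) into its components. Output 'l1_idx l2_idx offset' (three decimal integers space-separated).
vaddr = 863 = 0b1101011111
  top 2 bits -> l1_idx = 3
  next 3 bits -> l2_idx = 2
  bottom 5 bits -> offset = 31

Answer: 3 2 31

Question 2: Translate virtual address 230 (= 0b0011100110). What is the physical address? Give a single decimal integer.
vaddr = 230 = 0b0011100110
Split: l1_idx=0, l2_idx=7, offset=6
L1[0] = 0
L2[0][7] = 36
paddr = 36 * 32 + 6 = 1158

Answer: 1158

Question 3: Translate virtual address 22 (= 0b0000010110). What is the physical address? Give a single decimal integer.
Answer: 1302

Derivation:
vaddr = 22 = 0b0000010110
Split: l1_idx=0, l2_idx=0, offset=22
L1[0] = 0
L2[0][0] = 40
paddr = 40 * 32 + 22 = 1302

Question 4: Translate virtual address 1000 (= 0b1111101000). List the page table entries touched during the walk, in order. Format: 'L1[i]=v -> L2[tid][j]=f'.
vaddr = 1000 = 0b1111101000
Split: l1_idx=3, l2_idx=7, offset=8

Answer: L1[3]=2 -> L2[2][7]=73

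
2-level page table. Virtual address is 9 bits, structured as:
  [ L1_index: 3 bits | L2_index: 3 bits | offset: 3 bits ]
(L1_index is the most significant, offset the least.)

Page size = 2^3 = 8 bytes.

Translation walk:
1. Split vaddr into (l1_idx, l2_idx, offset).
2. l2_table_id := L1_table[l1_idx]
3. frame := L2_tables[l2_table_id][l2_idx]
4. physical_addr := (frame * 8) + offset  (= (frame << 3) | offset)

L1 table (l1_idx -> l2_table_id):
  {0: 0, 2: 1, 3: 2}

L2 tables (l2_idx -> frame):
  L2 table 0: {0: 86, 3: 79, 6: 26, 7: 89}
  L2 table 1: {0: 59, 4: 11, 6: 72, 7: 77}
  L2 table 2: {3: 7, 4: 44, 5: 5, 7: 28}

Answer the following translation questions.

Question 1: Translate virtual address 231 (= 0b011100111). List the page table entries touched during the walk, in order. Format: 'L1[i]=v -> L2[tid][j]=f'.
vaddr = 231 = 0b011100111
Split: l1_idx=3, l2_idx=4, offset=7

Answer: L1[3]=2 -> L2[2][4]=44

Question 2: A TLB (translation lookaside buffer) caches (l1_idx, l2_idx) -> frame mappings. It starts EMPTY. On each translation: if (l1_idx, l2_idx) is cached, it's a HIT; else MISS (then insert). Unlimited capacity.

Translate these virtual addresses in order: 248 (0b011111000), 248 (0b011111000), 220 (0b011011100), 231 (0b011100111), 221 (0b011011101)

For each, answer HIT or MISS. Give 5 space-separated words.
vaddr=248: (3,7) not in TLB -> MISS, insert
vaddr=248: (3,7) in TLB -> HIT
vaddr=220: (3,3) not in TLB -> MISS, insert
vaddr=231: (3,4) not in TLB -> MISS, insert
vaddr=221: (3,3) in TLB -> HIT

Answer: MISS HIT MISS MISS HIT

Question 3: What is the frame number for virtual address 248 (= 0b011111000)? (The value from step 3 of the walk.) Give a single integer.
Answer: 28

Derivation:
vaddr = 248: l1_idx=3, l2_idx=7
L1[3] = 2; L2[2][7] = 28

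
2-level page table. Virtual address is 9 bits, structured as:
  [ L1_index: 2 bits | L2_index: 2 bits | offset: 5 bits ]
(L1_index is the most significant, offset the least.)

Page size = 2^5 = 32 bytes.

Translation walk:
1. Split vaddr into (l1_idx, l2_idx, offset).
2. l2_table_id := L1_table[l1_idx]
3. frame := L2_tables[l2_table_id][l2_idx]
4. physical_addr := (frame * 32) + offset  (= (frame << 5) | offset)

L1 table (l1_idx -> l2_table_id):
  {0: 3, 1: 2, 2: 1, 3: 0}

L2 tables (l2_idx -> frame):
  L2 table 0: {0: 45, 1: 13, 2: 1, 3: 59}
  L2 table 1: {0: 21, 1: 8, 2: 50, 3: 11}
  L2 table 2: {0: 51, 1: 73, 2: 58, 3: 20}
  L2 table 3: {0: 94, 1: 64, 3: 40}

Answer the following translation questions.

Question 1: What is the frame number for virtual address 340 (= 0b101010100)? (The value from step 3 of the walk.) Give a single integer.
Answer: 50

Derivation:
vaddr = 340: l1_idx=2, l2_idx=2
L1[2] = 1; L2[1][2] = 50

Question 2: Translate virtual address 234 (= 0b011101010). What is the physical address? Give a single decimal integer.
vaddr = 234 = 0b011101010
Split: l1_idx=1, l2_idx=3, offset=10
L1[1] = 2
L2[2][3] = 20
paddr = 20 * 32 + 10 = 650

Answer: 650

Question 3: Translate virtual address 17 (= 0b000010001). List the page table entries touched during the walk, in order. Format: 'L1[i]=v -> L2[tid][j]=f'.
Answer: L1[0]=3 -> L2[3][0]=94

Derivation:
vaddr = 17 = 0b000010001
Split: l1_idx=0, l2_idx=0, offset=17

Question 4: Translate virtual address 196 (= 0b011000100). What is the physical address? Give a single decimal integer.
vaddr = 196 = 0b011000100
Split: l1_idx=1, l2_idx=2, offset=4
L1[1] = 2
L2[2][2] = 58
paddr = 58 * 32 + 4 = 1860

Answer: 1860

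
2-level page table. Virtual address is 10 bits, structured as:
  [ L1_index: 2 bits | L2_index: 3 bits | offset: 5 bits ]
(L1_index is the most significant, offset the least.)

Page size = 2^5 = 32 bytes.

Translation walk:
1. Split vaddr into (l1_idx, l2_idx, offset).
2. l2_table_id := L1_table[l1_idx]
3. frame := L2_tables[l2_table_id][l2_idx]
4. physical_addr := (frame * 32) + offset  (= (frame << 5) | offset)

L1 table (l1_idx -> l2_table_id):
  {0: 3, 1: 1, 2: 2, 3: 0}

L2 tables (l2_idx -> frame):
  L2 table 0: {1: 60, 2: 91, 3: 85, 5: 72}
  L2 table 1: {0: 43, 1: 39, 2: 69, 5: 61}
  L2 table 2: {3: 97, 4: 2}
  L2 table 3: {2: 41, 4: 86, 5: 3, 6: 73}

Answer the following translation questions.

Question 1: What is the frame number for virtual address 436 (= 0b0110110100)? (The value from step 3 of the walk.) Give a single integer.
vaddr = 436: l1_idx=1, l2_idx=5
L1[1] = 1; L2[1][5] = 61

Answer: 61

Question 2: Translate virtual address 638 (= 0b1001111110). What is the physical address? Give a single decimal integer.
Answer: 3134

Derivation:
vaddr = 638 = 0b1001111110
Split: l1_idx=2, l2_idx=3, offset=30
L1[2] = 2
L2[2][3] = 97
paddr = 97 * 32 + 30 = 3134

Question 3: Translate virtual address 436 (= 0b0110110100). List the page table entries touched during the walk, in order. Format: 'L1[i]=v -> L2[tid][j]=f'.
vaddr = 436 = 0b0110110100
Split: l1_idx=1, l2_idx=5, offset=20

Answer: L1[1]=1 -> L2[1][5]=61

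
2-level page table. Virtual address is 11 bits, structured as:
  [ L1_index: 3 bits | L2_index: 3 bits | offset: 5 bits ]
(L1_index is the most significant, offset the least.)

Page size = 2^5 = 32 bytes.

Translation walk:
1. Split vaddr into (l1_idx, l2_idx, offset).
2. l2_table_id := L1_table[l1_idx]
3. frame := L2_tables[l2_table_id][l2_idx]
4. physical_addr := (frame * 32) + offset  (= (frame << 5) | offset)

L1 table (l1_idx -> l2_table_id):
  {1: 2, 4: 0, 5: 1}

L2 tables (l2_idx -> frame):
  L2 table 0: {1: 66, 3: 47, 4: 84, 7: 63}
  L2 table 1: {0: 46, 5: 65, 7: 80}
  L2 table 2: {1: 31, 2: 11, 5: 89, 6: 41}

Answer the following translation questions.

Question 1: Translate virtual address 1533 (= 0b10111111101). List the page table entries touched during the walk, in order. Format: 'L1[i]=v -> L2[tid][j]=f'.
vaddr = 1533 = 0b10111111101
Split: l1_idx=5, l2_idx=7, offset=29

Answer: L1[5]=1 -> L2[1][7]=80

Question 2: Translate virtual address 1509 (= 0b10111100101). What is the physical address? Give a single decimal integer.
vaddr = 1509 = 0b10111100101
Split: l1_idx=5, l2_idx=7, offset=5
L1[5] = 1
L2[1][7] = 80
paddr = 80 * 32 + 5 = 2565

Answer: 2565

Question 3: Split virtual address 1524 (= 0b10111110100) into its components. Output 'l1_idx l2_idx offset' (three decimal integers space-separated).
Answer: 5 7 20

Derivation:
vaddr = 1524 = 0b10111110100
  top 3 bits -> l1_idx = 5
  next 3 bits -> l2_idx = 7
  bottom 5 bits -> offset = 20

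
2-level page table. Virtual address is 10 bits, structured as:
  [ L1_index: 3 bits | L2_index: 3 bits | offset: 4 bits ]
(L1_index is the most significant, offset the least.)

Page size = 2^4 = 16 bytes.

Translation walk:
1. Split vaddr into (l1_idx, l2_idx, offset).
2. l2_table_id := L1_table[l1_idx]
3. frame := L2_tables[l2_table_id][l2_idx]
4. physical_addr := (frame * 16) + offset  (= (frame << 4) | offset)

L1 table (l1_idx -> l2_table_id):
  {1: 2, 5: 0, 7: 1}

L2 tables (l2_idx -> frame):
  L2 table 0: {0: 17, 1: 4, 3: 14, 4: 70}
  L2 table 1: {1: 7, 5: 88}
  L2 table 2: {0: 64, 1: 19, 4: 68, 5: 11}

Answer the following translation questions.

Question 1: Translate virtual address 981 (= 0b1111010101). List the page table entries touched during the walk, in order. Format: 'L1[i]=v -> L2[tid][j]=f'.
vaddr = 981 = 0b1111010101
Split: l1_idx=7, l2_idx=5, offset=5

Answer: L1[7]=1 -> L2[1][5]=88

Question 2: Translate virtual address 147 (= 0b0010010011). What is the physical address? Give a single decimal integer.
Answer: 307

Derivation:
vaddr = 147 = 0b0010010011
Split: l1_idx=1, l2_idx=1, offset=3
L1[1] = 2
L2[2][1] = 19
paddr = 19 * 16 + 3 = 307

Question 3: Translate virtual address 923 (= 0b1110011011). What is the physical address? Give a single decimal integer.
vaddr = 923 = 0b1110011011
Split: l1_idx=7, l2_idx=1, offset=11
L1[7] = 1
L2[1][1] = 7
paddr = 7 * 16 + 11 = 123

Answer: 123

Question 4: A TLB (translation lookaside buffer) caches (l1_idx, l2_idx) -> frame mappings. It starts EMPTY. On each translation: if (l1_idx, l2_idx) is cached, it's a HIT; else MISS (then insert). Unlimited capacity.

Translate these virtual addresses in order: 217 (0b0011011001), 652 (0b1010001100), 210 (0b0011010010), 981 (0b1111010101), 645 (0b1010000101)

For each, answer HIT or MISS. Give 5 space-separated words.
vaddr=217: (1,5) not in TLB -> MISS, insert
vaddr=652: (5,0) not in TLB -> MISS, insert
vaddr=210: (1,5) in TLB -> HIT
vaddr=981: (7,5) not in TLB -> MISS, insert
vaddr=645: (5,0) in TLB -> HIT

Answer: MISS MISS HIT MISS HIT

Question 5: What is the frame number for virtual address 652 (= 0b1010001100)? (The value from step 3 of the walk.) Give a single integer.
Answer: 17

Derivation:
vaddr = 652: l1_idx=5, l2_idx=0
L1[5] = 0; L2[0][0] = 17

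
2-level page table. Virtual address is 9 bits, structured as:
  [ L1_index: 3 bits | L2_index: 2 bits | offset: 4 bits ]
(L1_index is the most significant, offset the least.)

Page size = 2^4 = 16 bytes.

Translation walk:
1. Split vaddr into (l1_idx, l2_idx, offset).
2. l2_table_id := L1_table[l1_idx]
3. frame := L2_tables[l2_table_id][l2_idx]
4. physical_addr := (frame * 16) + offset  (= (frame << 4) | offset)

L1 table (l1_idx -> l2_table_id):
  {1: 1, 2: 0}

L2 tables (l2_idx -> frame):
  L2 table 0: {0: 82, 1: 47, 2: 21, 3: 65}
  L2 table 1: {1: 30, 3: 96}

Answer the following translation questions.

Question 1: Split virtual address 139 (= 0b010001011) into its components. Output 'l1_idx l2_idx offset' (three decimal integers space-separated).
vaddr = 139 = 0b010001011
  top 3 bits -> l1_idx = 2
  next 2 bits -> l2_idx = 0
  bottom 4 bits -> offset = 11

Answer: 2 0 11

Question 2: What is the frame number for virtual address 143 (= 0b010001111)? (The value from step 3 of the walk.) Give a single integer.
Answer: 82

Derivation:
vaddr = 143: l1_idx=2, l2_idx=0
L1[2] = 0; L2[0][0] = 82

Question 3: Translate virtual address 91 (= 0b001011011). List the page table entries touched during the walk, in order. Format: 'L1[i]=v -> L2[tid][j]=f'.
vaddr = 91 = 0b001011011
Split: l1_idx=1, l2_idx=1, offset=11

Answer: L1[1]=1 -> L2[1][1]=30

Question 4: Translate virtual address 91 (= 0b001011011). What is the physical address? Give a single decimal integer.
vaddr = 91 = 0b001011011
Split: l1_idx=1, l2_idx=1, offset=11
L1[1] = 1
L2[1][1] = 30
paddr = 30 * 16 + 11 = 491

Answer: 491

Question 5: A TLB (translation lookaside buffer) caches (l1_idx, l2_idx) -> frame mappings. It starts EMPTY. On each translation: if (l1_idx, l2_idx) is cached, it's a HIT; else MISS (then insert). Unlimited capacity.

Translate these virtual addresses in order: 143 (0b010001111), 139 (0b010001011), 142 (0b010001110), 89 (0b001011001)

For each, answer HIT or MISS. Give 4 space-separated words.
vaddr=143: (2,0) not in TLB -> MISS, insert
vaddr=139: (2,0) in TLB -> HIT
vaddr=142: (2,0) in TLB -> HIT
vaddr=89: (1,1) not in TLB -> MISS, insert

Answer: MISS HIT HIT MISS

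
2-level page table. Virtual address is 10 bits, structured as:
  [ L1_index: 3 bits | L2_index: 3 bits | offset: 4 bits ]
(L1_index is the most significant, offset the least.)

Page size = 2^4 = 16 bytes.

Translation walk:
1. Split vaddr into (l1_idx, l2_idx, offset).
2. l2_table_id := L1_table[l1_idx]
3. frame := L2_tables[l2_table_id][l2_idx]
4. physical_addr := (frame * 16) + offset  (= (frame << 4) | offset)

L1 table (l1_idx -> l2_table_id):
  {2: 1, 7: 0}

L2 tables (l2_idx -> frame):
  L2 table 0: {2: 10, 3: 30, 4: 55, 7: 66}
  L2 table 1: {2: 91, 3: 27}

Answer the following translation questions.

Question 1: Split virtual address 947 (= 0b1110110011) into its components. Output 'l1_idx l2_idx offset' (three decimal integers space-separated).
vaddr = 947 = 0b1110110011
  top 3 bits -> l1_idx = 7
  next 3 bits -> l2_idx = 3
  bottom 4 bits -> offset = 3

Answer: 7 3 3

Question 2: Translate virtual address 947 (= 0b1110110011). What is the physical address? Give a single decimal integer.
vaddr = 947 = 0b1110110011
Split: l1_idx=7, l2_idx=3, offset=3
L1[7] = 0
L2[0][3] = 30
paddr = 30 * 16 + 3 = 483

Answer: 483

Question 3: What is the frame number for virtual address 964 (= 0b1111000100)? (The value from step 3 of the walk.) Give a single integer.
Answer: 55

Derivation:
vaddr = 964: l1_idx=7, l2_idx=4
L1[7] = 0; L2[0][4] = 55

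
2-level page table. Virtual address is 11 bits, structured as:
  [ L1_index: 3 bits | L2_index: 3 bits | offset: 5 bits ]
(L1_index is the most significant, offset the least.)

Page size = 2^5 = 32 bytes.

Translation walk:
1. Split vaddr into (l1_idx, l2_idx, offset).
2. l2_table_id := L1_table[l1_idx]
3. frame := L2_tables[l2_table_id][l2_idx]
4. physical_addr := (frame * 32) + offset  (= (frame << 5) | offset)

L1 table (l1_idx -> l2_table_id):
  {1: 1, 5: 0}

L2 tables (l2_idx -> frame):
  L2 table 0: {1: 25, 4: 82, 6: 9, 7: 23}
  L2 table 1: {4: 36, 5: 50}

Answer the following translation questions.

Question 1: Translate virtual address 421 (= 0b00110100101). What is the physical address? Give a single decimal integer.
Answer: 1605

Derivation:
vaddr = 421 = 0b00110100101
Split: l1_idx=1, l2_idx=5, offset=5
L1[1] = 1
L2[1][5] = 50
paddr = 50 * 32 + 5 = 1605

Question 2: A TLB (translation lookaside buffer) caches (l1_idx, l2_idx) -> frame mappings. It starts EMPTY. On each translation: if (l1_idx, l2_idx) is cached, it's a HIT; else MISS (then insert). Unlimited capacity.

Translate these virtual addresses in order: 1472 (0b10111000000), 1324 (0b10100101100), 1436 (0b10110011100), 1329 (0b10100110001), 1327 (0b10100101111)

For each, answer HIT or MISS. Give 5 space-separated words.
Answer: MISS MISS MISS HIT HIT

Derivation:
vaddr=1472: (5,6) not in TLB -> MISS, insert
vaddr=1324: (5,1) not in TLB -> MISS, insert
vaddr=1436: (5,4) not in TLB -> MISS, insert
vaddr=1329: (5,1) in TLB -> HIT
vaddr=1327: (5,1) in TLB -> HIT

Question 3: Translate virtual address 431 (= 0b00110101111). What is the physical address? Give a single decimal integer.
Answer: 1615

Derivation:
vaddr = 431 = 0b00110101111
Split: l1_idx=1, l2_idx=5, offset=15
L1[1] = 1
L2[1][5] = 50
paddr = 50 * 32 + 15 = 1615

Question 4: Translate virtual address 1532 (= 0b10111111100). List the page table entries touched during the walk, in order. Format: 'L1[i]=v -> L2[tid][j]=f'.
Answer: L1[5]=0 -> L2[0][7]=23

Derivation:
vaddr = 1532 = 0b10111111100
Split: l1_idx=5, l2_idx=7, offset=28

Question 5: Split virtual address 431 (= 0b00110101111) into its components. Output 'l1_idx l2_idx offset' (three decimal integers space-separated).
vaddr = 431 = 0b00110101111
  top 3 bits -> l1_idx = 1
  next 3 bits -> l2_idx = 5
  bottom 5 bits -> offset = 15

Answer: 1 5 15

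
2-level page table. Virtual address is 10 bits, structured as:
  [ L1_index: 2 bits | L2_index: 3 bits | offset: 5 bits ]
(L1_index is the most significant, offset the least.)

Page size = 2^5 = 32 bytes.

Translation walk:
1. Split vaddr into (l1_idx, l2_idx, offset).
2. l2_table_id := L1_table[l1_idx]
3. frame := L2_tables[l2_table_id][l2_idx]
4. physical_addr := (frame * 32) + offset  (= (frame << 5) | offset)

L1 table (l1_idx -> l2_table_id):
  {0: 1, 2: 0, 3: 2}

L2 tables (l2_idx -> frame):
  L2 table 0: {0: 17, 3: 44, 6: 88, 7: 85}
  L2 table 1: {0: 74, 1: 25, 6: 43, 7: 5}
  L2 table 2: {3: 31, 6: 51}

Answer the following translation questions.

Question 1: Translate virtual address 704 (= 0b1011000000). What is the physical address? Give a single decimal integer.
vaddr = 704 = 0b1011000000
Split: l1_idx=2, l2_idx=6, offset=0
L1[2] = 0
L2[0][6] = 88
paddr = 88 * 32 + 0 = 2816

Answer: 2816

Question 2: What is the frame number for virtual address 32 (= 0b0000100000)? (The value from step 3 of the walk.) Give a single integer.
Answer: 25

Derivation:
vaddr = 32: l1_idx=0, l2_idx=1
L1[0] = 1; L2[1][1] = 25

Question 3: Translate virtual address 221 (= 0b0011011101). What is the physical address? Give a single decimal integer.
vaddr = 221 = 0b0011011101
Split: l1_idx=0, l2_idx=6, offset=29
L1[0] = 1
L2[1][6] = 43
paddr = 43 * 32 + 29 = 1405

Answer: 1405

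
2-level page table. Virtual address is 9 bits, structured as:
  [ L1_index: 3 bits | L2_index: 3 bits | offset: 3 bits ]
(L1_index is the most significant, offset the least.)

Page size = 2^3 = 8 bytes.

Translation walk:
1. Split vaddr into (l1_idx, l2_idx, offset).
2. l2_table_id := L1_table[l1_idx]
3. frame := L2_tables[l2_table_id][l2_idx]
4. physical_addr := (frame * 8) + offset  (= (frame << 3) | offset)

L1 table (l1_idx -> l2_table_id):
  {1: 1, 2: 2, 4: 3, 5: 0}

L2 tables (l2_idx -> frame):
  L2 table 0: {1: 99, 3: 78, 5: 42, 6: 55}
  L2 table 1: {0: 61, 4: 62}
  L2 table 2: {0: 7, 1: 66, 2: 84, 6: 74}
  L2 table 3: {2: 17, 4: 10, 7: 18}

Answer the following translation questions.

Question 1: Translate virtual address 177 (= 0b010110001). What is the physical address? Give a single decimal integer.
vaddr = 177 = 0b010110001
Split: l1_idx=2, l2_idx=6, offset=1
L1[2] = 2
L2[2][6] = 74
paddr = 74 * 8 + 1 = 593

Answer: 593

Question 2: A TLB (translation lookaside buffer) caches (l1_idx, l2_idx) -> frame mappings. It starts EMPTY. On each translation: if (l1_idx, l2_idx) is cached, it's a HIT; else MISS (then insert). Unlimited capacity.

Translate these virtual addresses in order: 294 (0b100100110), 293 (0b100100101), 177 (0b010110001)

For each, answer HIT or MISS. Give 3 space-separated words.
Answer: MISS HIT MISS

Derivation:
vaddr=294: (4,4) not in TLB -> MISS, insert
vaddr=293: (4,4) in TLB -> HIT
vaddr=177: (2,6) not in TLB -> MISS, insert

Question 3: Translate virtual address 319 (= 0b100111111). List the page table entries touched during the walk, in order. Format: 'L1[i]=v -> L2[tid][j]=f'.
Answer: L1[4]=3 -> L2[3][7]=18

Derivation:
vaddr = 319 = 0b100111111
Split: l1_idx=4, l2_idx=7, offset=7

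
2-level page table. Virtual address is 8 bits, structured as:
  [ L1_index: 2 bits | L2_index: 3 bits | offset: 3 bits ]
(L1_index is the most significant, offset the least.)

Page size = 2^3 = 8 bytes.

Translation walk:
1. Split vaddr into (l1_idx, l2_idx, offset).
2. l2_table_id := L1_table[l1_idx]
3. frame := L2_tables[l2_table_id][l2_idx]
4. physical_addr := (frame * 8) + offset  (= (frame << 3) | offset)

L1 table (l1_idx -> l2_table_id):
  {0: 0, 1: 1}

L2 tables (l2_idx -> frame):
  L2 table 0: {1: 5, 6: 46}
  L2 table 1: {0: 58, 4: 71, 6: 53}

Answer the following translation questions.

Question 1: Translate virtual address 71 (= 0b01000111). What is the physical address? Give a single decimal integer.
Answer: 471

Derivation:
vaddr = 71 = 0b01000111
Split: l1_idx=1, l2_idx=0, offset=7
L1[1] = 1
L2[1][0] = 58
paddr = 58 * 8 + 7 = 471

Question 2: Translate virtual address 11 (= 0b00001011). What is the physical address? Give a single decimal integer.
Answer: 43

Derivation:
vaddr = 11 = 0b00001011
Split: l1_idx=0, l2_idx=1, offset=3
L1[0] = 0
L2[0][1] = 5
paddr = 5 * 8 + 3 = 43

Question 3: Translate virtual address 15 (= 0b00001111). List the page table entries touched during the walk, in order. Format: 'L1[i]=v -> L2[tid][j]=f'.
Answer: L1[0]=0 -> L2[0][1]=5

Derivation:
vaddr = 15 = 0b00001111
Split: l1_idx=0, l2_idx=1, offset=7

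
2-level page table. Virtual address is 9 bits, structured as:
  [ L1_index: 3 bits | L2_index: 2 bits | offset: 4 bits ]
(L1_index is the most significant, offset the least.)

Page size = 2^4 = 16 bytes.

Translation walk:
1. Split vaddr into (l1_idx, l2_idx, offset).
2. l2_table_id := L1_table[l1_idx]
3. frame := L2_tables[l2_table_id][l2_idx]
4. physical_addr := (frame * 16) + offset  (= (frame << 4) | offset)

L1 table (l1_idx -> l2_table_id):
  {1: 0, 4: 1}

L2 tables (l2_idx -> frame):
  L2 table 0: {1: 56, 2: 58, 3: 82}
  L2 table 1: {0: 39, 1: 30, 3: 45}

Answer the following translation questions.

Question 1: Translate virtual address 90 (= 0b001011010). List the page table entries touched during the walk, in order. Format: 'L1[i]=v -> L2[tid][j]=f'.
vaddr = 90 = 0b001011010
Split: l1_idx=1, l2_idx=1, offset=10

Answer: L1[1]=0 -> L2[0][1]=56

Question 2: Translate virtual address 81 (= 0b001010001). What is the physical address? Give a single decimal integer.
vaddr = 81 = 0b001010001
Split: l1_idx=1, l2_idx=1, offset=1
L1[1] = 0
L2[0][1] = 56
paddr = 56 * 16 + 1 = 897

Answer: 897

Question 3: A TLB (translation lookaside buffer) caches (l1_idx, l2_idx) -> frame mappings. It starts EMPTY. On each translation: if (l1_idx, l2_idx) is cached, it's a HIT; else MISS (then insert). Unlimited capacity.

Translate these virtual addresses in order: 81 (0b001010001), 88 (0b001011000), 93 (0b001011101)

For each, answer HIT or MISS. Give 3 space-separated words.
Answer: MISS HIT HIT

Derivation:
vaddr=81: (1,1) not in TLB -> MISS, insert
vaddr=88: (1,1) in TLB -> HIT
vaddr=93: (1,1) in TLB -> HIT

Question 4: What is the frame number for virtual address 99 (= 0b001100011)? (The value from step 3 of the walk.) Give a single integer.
Answer: 58

Derivation:
vaddr = 99: l1_idx=1, l2_idx=2
L1[1] = 0; L2[0][2] = 58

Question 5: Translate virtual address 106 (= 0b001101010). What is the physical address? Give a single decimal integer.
vaddr = 106 = 0b001101010
Split: l1_idx=1, l2_idx=2, offset=10
L1[1] = 0
L2[0][2] = 58
paddr = 58 * 16 + 10 = 938

Answer: 938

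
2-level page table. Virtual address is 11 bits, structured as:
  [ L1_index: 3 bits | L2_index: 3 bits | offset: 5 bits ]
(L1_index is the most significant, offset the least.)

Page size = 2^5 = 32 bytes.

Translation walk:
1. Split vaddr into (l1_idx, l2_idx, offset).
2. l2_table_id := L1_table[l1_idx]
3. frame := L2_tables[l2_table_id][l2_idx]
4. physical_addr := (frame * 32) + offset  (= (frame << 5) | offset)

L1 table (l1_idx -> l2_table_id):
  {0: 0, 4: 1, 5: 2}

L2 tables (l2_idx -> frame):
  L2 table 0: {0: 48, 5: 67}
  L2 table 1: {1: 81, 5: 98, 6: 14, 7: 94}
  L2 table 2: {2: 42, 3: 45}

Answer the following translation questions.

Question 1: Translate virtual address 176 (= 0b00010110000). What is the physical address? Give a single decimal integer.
Answer: 2160

Derivation:
vaddr = 176 = 0b00010110000
Split: l1_idx=0, l2_idx=5, offset=16
L1[0] = 0
L2[0][5] = 67
paddr = 67 * 32 + 16 = 2160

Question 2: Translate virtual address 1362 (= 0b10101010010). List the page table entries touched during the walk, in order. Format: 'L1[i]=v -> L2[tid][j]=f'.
Answer: L1[5]=2 -> L2[2][2]=42

Derivation:
vaddr = 1362 = 0b10101010010
Split: l1_idx=5, l2_idx=2, offset=18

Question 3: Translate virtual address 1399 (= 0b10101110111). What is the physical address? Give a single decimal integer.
vaddr = 1399 = 0b10101110111
Split: l1_idx=5, l2_idx=3, offset=23
L1[5] = 2
L2[2][3] = 45
paddr = 45 * 32 + 23 = 1463

Answer: 1463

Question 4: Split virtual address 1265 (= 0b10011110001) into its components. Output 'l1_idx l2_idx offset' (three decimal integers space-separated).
vaddr = 1265 = 0b10011110001
  top 3 bits -> l1_idx = 4
  next 3 bits -> l2_idx = 7
  bottom 5 bits -> offset = 17

Answer: 4 7 17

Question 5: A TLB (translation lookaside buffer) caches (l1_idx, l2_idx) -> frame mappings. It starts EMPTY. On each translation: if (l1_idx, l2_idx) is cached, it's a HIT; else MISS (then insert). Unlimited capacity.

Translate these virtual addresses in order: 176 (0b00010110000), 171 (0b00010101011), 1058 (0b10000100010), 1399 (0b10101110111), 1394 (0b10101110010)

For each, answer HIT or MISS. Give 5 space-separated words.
Answer: MISS HIT MISS MISS HIT

Derivation:
vaddr=176: (0,5) not in TLB -> MISS, insert
vaddr=171: (0,5) in TLB -> HIT
vaddr=1058: (4,1) not in TLB -> MISS, insert
vaddr=1399: (5,3) not in TLB -> MISS, insert
vaddr=1394: (5,3) in TLB -> HIT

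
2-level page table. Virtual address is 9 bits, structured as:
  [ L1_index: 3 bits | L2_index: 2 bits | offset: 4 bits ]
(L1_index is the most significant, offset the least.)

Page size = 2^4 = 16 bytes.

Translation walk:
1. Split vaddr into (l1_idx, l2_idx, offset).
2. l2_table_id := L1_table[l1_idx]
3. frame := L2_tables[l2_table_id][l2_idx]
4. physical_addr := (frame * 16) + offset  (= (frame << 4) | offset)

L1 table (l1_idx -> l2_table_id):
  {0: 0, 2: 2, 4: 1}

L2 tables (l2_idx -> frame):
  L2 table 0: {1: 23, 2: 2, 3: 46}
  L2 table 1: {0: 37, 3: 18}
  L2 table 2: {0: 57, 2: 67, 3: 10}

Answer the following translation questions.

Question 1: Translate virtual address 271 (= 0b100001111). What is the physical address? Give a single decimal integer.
Answer: 607

Derivation:
vaddr = 271 = 0b100001111
Split: l1_idx=4, l2_idx=0, offset=15
L1[4] = 1
L2[1][0] = 37
paddr = 37 * 16 + 15 = 607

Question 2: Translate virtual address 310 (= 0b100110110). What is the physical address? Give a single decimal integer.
Answer: 294

Derivation:
vaddr = 310 = 0b100110110
Split: l1_idx=4, l2_idx=3, offset=6
L1[4] = 1
L2[1][3] = 18
paddr = 18 * 16 + 6 = 294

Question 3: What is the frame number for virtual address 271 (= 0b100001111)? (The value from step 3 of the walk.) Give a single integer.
Answer: 37

Derivation:
vaddr = 271: l1_idx=4, l2_idx=0
L1[4] = 1; L2[1][0] = 37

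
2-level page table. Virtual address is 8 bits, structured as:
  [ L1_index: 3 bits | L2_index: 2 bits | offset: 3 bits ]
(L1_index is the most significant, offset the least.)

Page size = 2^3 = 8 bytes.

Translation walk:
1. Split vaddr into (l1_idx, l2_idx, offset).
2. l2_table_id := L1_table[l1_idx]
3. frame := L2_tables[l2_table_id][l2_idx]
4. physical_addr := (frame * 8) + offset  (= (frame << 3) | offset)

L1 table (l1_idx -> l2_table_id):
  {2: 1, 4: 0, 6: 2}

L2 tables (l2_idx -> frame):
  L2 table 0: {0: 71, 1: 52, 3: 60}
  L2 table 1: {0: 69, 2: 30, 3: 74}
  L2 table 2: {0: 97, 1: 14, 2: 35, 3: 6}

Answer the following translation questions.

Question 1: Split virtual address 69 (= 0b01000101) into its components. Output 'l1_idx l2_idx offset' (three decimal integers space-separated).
vaddr = 69 = 0b01000101
  top 3 bits -> l1_idx = 2
  next 2 bits -> l2_idx = 0
  bottom 3 bits -> offset = 5

Answer: 2 0 5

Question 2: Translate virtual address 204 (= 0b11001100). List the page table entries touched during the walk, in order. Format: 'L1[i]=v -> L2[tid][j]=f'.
vaddr = 204 = 0b11001100
Split: l1_idx=6, l2_idx=1, offset=4

Answer: L1[6]=2 -> L2[2][1]=14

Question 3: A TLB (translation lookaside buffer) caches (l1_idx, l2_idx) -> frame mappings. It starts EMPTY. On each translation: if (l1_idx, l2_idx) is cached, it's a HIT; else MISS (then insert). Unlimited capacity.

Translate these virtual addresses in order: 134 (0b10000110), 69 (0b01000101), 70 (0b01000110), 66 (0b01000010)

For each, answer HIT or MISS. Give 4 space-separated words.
Answer: MISS MISS HIT HIT

Derivation:
vaddr=134: (4,0) not in TLB -> MISS, insert
vaddr=69: (2,0) not in TLB -> MISS, insert
vaddr=70: (2,0) in TLB -> HIT
vaddr=66: (2,0) in TLB -> HIT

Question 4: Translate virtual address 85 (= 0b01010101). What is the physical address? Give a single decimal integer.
vaddr = 85 = 0b01010101
Split: l1_idx=2, l2_idx=2, offset=5
L1[2] = 1
L2[1][2] = 30
paddr = 30 * 8 + 5 = 245

Answer: 245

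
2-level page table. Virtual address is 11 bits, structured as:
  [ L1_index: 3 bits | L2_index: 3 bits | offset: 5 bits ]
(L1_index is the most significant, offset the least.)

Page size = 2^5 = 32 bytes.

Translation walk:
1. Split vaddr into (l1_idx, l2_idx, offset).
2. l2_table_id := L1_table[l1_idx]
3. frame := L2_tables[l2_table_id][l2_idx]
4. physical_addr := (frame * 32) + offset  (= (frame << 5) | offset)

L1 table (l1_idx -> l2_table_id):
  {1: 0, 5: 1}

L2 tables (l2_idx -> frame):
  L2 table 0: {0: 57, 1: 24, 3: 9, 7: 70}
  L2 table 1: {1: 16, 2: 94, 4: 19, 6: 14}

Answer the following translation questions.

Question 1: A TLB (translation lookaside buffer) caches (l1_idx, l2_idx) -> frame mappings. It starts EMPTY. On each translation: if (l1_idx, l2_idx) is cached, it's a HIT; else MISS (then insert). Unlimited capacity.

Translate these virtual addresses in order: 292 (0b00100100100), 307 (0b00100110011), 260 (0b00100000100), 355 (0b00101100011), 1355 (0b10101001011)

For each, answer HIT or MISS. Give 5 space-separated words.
Answer: MISS HIT MISS MISS MISS

Derivation:
vaddr=292: (1,1) not in TLB -> MISS, insert
vaddr=307: (1,1) in TLB -> HIT
vaddr=260: (1,0) not in TLB -> MISS, insert
vaddr=355: (1,3) not in TLB -> MISS, insert
vaddr=1355: (5,2) not in TLB -> MISS, insert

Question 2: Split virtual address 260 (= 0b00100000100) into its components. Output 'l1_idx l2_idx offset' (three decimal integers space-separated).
vaddr = 260 = 0b00100000100
  top 3 bits -> l1_idx = 1
  next 3 bits -> l2_idx = 0
  bottom 5 bits -> offset = 4

Answer: 1 0 4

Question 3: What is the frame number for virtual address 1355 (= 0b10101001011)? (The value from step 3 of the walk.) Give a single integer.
vaddr = 1355: l1_idx=5, l2_idx=2
L1[5] = 1; L2[1][2] = 94

Answer: 94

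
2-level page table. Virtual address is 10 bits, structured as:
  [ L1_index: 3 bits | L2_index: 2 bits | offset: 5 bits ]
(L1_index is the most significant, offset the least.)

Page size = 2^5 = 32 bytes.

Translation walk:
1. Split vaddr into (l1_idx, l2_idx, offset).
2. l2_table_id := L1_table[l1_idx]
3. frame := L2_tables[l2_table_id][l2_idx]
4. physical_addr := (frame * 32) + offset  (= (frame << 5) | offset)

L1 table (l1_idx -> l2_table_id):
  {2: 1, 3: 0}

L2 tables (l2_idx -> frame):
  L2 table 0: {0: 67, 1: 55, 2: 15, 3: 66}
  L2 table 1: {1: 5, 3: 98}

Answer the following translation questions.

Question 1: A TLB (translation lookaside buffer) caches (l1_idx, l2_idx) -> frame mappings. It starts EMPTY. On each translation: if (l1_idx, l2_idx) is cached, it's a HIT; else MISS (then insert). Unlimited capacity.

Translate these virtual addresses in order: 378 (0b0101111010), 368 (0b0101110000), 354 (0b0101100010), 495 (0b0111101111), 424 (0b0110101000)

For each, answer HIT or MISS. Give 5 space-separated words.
vaddr=378: (2,3) not in TLB -> MISS, insert
vaddr=368: (2,3) in TLB -> HIT
vaddr=354: (2,3) in TLB -> HIT
vaddr=495: (3,3) not in TLB -> MISS, insert
vaddr=424: (3,1) not in TLB -> MISS, insert

Answer: MISS HIT HIT MISS MISS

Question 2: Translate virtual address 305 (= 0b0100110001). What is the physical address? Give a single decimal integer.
Answer: 177

Derivation:
vaddr = 305 = 0b0100110001
Split: l1_idx=2, l2_idx=1, offset=17
L1[2] = 1
L2[1][1] = 5
paddr = 5 * 32 + 17 = 177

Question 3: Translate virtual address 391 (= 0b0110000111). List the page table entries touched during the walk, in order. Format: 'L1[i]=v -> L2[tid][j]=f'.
vaddr = 391 = 0b0110000111
Split: l1_idx=3, l2_idx=0, offset=7

Answer: L1[3]=0 -> L2[0][0]=67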